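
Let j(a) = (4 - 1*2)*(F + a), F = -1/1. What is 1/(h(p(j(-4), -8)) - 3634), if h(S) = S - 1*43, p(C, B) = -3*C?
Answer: -1/3647 ≈ -0.00027420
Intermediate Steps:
F = -1 (F = -1*1 = -1)
j(a) = -2 + 2*a (j(a) = (4 - 1*2)*(-1 + a) = (4 - 2)*(-1 + a) = 2*(-1 + a) = -2 + 2*a)
h(S) = -43 + S (h(S) = S - 43 = -43 + S)
1/(h(p(j(-4), -8)) - 3634) = 1/((-43 - 3*(-2 + 2*(-4))) - 3634) = 1/((-43 - 3*(-2 - 8)) - 3634) = 1/((-43 - 3*(-10)) - 3634) = 1/((-43 + 30) - 3634) = 1/(-13 - 3634) = 1/(-3647) = -1/3647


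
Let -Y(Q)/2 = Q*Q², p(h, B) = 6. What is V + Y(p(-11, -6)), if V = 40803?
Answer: 40371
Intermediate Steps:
Y(Q) = -2*Q³ (Y(Q) = -2*Q*Q² = -2*Q³)
V + Y(p(-11, -6)) = 40803 - 2*6³ = 40803 - 2*216 = 40803 - 432 = 40371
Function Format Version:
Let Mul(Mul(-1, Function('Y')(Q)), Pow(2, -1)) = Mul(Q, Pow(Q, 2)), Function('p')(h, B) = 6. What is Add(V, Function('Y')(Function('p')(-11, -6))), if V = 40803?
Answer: 40371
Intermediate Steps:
Function('Y')(Q) = Mul(-2, Pow(Q, 3)) (Function('Y')(Q) = Mul(-2, Mul(Q, Pow(Q, 2))) = Mul(-2, Pow(Q, 3)))
Add(V, Function('Y')(Function('p')(-11, -6))) = Add(40803, Mul(-2, Pow(6, 3))) = Add(40803, Mul(-2, 216)) = Add(40803, -432) = 40371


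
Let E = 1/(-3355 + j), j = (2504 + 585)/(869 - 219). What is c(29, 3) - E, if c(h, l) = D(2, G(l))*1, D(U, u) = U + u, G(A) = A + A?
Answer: 17421938/2177661 ≈ 8.0003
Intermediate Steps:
G(A) = 2*A
j = 3089/650 ≈ 4.7523
c(h, l) = 2 + 2*l (c(h, l) = (2 + 2*l)*1 = 2 + 2*l)
E = -650/2177661 (E = 1/(-3355 + 3089/650) = 1/(-2177661/650) = -650/2177661 ≈ -0.00029849)
c(29, 3) - E = (2 + 2*3) - 1*(-650/2177661) = (2 + 6) + 650/2177661 = 8 + 650/2177661 = 17421938/2177661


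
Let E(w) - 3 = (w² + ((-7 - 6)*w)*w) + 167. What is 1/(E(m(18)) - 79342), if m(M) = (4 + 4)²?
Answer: -1/128324 ≈ -7.7928e-6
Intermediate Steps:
m(M) = 64 (m(M) = 8² = 64)
E(w) = 170 - 12*w² (E(w) = 3 + ((w² + ((-7 - 6)*w)*w) + 167) = 3 + ((w² + (-13*w)*w) + 167) = 3 + ((w² - 13*w²) + 167) = 3 + (-12*w² + 167) = 3 + (167 - 12*w²) = 170 - 12*w²)
1/(E(m(18)) - 79342) = 1/((170 - 12*64²) - 79342) = 1/((170 - 12*4096) - 79342) = 1/((170 - 49152) - 79342) = 1/(-48982 - 79342) = 1/(-128324) = -1/128324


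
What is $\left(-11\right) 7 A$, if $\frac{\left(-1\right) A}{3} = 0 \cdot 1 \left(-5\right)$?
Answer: $0$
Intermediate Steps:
$A = 0$ ($A = - 3 \cdot 0 \cdot 1 \left(-5\right) = - 3 \cdot 0 \left(-5\right) = \left(-3\right) 0 = 0$)
$\left(-11\right) 7 A = \left(-11\right) 7 \cdot 0 = \left(-77\right) 0 = 0$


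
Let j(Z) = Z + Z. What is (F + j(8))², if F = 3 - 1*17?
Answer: 4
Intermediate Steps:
F = -14 (F = 3 - 17 = -14)
j(Z) = 2*Z
(F + j(8))² = (-14 + 2*8)² = (-14 + 16)² = 2² = 4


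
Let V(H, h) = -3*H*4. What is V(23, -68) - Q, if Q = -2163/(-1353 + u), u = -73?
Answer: -395739/1426 ≈ -277.52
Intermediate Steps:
V(H, h) = -12*H
Q = 2163/1426 (Q = -2163/(-1353 - 73) = -2163/(-1426) = -2163*(-1/1426) = 2163/1426 ≈ 1.5168)
V(23, -68) - Q = -12*23 - 1*2163/1426 = -276 - 2163/1426 = -395739/1426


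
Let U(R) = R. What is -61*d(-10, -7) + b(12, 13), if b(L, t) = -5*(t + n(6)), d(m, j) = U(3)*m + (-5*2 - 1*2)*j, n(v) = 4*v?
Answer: -3479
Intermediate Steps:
d(m, j) = -12*j + 3*m (d(m, j) = 3*m + (-5*2 - 1*2)*j = 3*m + (-10 - 2)*j = 3*m - 12*j = -12*j + 3*m)
b(L, t) = -120 - 5*t (b(L, t) = -5*(t + 4*6) = -5*(t + 24) = -5*(24 + t) = -120 - 5*t)
-61*d(-10, -7) + b(12, 13) = -61*(-12*(-7) + 3*(-10)) + (-120 - 5*13) = -61*(84 - 30) + (-120 - 65) = -61*54 - 185 = -3294 - 185 = -3479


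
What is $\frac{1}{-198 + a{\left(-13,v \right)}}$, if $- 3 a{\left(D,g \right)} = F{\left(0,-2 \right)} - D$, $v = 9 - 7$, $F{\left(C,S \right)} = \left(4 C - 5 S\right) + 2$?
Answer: $- \frac{3}{619} \approx -0.0048465$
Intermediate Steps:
$F{\left(C,S \right)} = 2 - 5 S + 4 C$ ($F{\left(C,S \right)} = \left(- 5 S + 4 C\right) + 2 = 2 - 5 S + 4 C$)
$v = 2$ ($v = 9 - 7 = 2$)
$a{\left(D,g \right)} = -4 + \frac{D}{3}$ ($a{\left(D,g \right)} = - \frac{\left(2 - -10 + 4 \cdot 0\right) - D}{3} = - \frac{\left(2 + 10 + 0\right) - D}{3} = - \frac{12 - D}{3} = -4 + \frac{D}{3}$)
$\frac{1}{-198 + a{\left(-13,v \right)}} = \frac{1}{-198 + \left(-4 + \frac{1}{3} \left(-13\right)\right)} = \frac{1}{-198 - \frac{25}{3}} = \frac{1}{- \frac{619}{3}} = - \frac{3}{619}$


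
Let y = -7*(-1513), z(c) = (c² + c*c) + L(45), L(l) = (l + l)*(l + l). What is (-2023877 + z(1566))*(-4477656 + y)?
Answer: -12905060425775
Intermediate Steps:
L(l) = 4*l² (L(l) = (2*l)*(2*l) = 4*l²)
z(c) = 8100 + 2*c² (z(c) = (c² + c*c) + 4*45² = (c² + c²) + 4*2025 = 2*c² + 8100 = 8100 + 2*c²)
y = 10591
(-2023877 + z(1566))*(-4477656 + y) = (-2023877 + (8100 + 2*1566²))*(-4477656 + 10591) = (-2023877 + (8100 + 2*2452356))*(-4467065) = (-2023877 + (8100 + 4904712))*(-4467065) = (-2023877 + 4912812)*(-4467065) = 2888935*(-4467065) = -12905060425775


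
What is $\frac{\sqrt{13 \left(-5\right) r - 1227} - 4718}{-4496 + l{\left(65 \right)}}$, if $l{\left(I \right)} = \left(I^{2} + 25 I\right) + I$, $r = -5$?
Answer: $- \frac{4718}{1419} + \frac{i \sqrt{902}}{1419} \approx -3.3249 + 0.021165 i$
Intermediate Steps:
$l{\left(I \right)} = I^{2} + 26 I$
$\frac{\sqrt{13 \left(-5\right) r - 1227} - 4718}{-4496 + l{\left(65 \right)}} = \frac{\sqrt{13 \left(-5\right) \left(-5\right) - 1227} - 4718}{-4496 + 65 \left(26 + 65\right)} = \frac{\sqrt{\left(-65\right) \left(-5\right) - 1227} - 4718}{-4496 + 65 \cdot 91} = \frac{\sqrt{325 - 1227} - 4718}{-4496 + 5915} = \frac{\sqrt{-902} - 4718}{1419} = \left(i \sqrt{902} - 4718\right) \frac{1}{1419} = \left(-4718 + i \sqrt{902}\right) \frac{1}{1419} = - \frac{4718}{1419} + \frac{i \sqrt{902}}{1419}$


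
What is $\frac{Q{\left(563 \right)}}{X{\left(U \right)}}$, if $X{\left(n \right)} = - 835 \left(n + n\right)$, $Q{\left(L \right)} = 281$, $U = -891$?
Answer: $\frac{281}{1487970} \approx 0.00018885$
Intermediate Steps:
$X{\left(n \right)} = - 1670 n$ ($X{\left(n \right)} = - 835 \cdot 2 n = - 1670 n$)
$\frac{Q{\left(563 \right)}}{X{\left(U \right)}} = \frac{281}{\left(-1670\right) \left(-891\right)} = \frac{281}{1487970}$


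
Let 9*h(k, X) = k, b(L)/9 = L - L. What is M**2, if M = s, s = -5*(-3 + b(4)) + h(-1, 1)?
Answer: 17956/81 ≈ 221.68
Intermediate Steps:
b(L) = 0 (b(L) = 9*(L - L) = 9*0 = 0)
h(k, X) = k/9
s = 134/9 (s = -5*(-3 + 0) + (1/9)*(-1) = -5*(-3) - 1/9 = 15 - 1/9 = 134/9 ≈ 14.889)
M = 134/9 ≈ 14.889
M**2 = (134/9)**2 = 17956/81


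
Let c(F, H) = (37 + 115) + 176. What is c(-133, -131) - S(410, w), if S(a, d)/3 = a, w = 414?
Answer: -902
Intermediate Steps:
S(a, d) = 3*a
c(F, H) = 328 (c(F, H) = 152 + 176 = 328)
c(-133, -131) - S(410, w) = 328 - 3*410 = 328 - 1*1230 = 328 - 1230 = -902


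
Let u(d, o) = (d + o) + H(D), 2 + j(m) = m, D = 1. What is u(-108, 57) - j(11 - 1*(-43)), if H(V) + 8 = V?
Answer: -110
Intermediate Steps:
H(V) = -8 + V
j(m) = -2 + m
u(d, o) = -7 + d + o (u(d, o) = (d + o) + (-8 + 1) = (d + o) - 7 = -7 + d + o)
u(-108, 57) - j(11 - 1*(-43)) = (-7 - 108 + 57) - (-2 + (11 - 1*(-43))) = -58 - (-2 + (11 + 43)) = -58 - (-2 + 54) = -58 - 1*52 = -58 - 52 = -110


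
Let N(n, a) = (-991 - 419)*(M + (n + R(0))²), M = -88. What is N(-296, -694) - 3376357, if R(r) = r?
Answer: -126790837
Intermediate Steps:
N(n, a) = 124080 - 1410*n² (N(n, a) = (-991 - 419)*(-88 + (n + 0)²) = -1410*(-88 + n²) = 124080 - 1410*n²)
N(-296, -694) - 3376357 = (124080 - 1410*(-296)²) - 3376357 = (124080 - 1410*87616) - 3376357 = (124080 - 123538560) - 3376357 = -123414480 - 3376357 = -126790837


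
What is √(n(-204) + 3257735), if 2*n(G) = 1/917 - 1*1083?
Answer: 2*√684734546370/917 ≈ 1804.8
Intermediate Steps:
n(G) = -496555/917 (n(G) = (1/917 - 1*1083)/2 = (1/917 - 1083)/2 = (½)*(-993110/917) = -496555/917)
√(n(-204) + 3257735) = √(-496555/917 + 3257735) = √(2986846440/917) = 2*√684734546370/917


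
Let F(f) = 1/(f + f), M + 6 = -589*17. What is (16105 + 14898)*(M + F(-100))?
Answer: -62123842403/200 ≈ -3.1062e+8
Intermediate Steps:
M = -10019 (M = -6 - 589*17 = -6 - 10013 = -10019)
F(f) = 1/(2*f)
(16105 + 14898)*(M + F(-100)) = (16105 + 14898)*(-10019 + (½)/(-100)) = 31003*(-10019 + (½)*(-1/100)) = 31003*(-10019 - 1/200) = 31003*(-2003801/200) = -62123842403/200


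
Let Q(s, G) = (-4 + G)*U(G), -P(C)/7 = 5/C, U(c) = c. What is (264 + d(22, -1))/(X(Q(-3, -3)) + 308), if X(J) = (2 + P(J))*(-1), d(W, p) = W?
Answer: 66/71 ≈ 0.92958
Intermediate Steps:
P(C) = -35/C
Q(s, G) = G*(-4 + G) (Q(s, G) = (-4 + G)*G = G*(-4 + G))
X(J) = -2 + 35/J (X(J) = (2 - 35/J)*(-1) = -2 + 35/J)
(264 + d(22, -1))/(X(Q(-3, -3)) + 308) = (264 + 22)/((-2 + 35/((-3*(-4 - 3)))) + 308) = 286/((-2 + 35/((-3*(-7)))) + 308) = 286/((-2 + 35/21) + 308) = 286/((-2 + 35*(1/21)) + 308) = 286/((-2 + 5/3) + 308) = 286/(-1/3 + 308) = 286/(923/3) = 286*(3/923) = 66/71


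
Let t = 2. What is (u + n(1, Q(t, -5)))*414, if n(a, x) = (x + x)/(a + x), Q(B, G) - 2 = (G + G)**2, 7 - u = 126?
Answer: -4989942/103 ≈ -48446.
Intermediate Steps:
u = -119 (u = 7 - 1*126 = 7 - 126 = -119)
Q(B, G) = 2 + 4*G**2 (Q(B, G) = 2 + (G + G)**2 = 2 + (2*G)**2 = 2 + 4*G**2)
n(a, x) = 2*x/(a + x) (n(a, x) = (2*x)/(a + x) = 2*x/(a + x))
(u + n(1, Q(t, -5)))*414 = (-119 + 2*(2 + 4*(-5)**2)/(1 + (2 + 4*(-5)**2)))*414 = (-119 + 2*(2 + 4*25)/(1 + (2 + 4*25)))*414 = (-119 + 2*(2 + 100)/(1 + (2 + 100)))*414 = (-119 + 2*102/(1 + 102))*414 = (-119 + 2*102/103)*414 = (-119 + 2*102*(1/103))*414 = (-119 + 204/103)*414 = -12053/103*414 = -4989942/103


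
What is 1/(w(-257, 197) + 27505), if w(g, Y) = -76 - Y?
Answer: 1/27232 ≈ 3.6722e-5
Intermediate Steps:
1/(w(-257, 197) + 27505) = 1/((-76 - 1*197) + 27505) = 1/((-76 - 197) + 27505) = 1/(-273 + 27505) = 1/27232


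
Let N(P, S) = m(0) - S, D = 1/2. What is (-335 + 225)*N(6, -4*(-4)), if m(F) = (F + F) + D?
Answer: 1705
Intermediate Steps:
D = 1/2 ≈ 0.50000
m(F) = 1/2 + 2*F (m(F) = (F + F) + 1/2 = 2*F + 1/2 = 1/2 + 2*F)
N(P, S) = 1/2 - S (N(P, S) = (1/2 + 2*0) - S = (1/2 + 0) - S = 1/2 - S)
(-335 + 225)*N(6, -4*(-4)) = (-335 + 225)*(1/2 - (-4)*(-4)) = -110*(1/2 - 1*16) = -110*(1/2 - 16) = -110*(-31/2) = 1705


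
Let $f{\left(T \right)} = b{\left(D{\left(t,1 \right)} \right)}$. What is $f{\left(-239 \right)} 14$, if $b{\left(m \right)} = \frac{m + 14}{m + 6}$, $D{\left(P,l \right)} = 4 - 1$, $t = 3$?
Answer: $\frac{238}{9} \approx 26.444$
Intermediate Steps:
$D{\left(P,l \right)} = 3$ ($D{\left(P,l \right)} = 4 - 1 = 3$)
$b{\left(m \right)} = \frac{14 + m}{6 + m}$
$f{\left(T \right)} = \frac{17}{9}$ ($f{\left(T \right)} = \frac{14 + 3}{6 + 3} = \frac{1}{9} \cdot 17 = \frac{17}{9}$)
$f{\left(-239 \right)} 14 = \frac{17}{9} \cdot 14 = \frac{238}{9}$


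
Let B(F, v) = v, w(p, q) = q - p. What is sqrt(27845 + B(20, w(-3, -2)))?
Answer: 3*sqrt(3094) ≈ 166.87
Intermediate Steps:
sqrt(27845 + B(20, w(-3, -2))) = sqrt(27845 + (-2 - 1*(-3))) = sqrt(27845 + (-2 + 3)) = sqrt(27845 + 1) = sqrt(27846) = 3*sqrt(3094)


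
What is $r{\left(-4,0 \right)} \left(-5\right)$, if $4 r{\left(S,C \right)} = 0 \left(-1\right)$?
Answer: $0$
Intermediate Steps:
$r{\left(S,C \right)} = 0$ ($r{\left(S,C \right)} = \frac{0 \left(-1\right)}{4} = \frac{1}{4} \cdot 0 = 0$)
$r{\left(-4,0 \right)} \left(-5\right) = 0 \left(-5\right) = 0$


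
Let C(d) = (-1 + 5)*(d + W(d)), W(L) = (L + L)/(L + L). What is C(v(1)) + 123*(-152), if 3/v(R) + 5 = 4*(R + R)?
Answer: -18688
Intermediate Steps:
W(L) = 1 (W(L) = (2*L)/((2*L)) = (2*L)*(1/(2*L)) = 1)
v(R) = 3/(-5 + 8*R) (v(R) = 3/(-5 + 4*(R + R)) = 3/(-5 + 4*(2*R)) = 3/(-5 + 8*R))
C(d) = 4 + 4*d (C(d) = (-1 + 5)*(d + 1) = 4*(1 + d) = 4 + 4*d)
C(v(1)) + 123*(-152) = (4 + 4*(3/(-5 + 8*1))) + 123*(-152) = (4 + 4*(3/(-5 + 8))) - 18696 = (4 + 4*(3/3)) - 18696 = (4 + 4*(3*(⅓))) - 18696 = (4 + 4*1) - 18696 = (4 + 4) - 18696 = 8 - 18696 = -18688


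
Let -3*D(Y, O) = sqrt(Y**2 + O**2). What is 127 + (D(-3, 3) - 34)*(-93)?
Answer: 3289 + 93*sqrt(2) ≈ 3420.5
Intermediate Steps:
D(Y, O) = -sqrt(O**2 + Y**2)/3 (D(Y, O) = -sqrt(Y**2 + O**2)/3 = -sqrt(O**2 + Y**2)/3)
127 + (D(-3, 3) - 34)*(-93) = 127 + (-sqrt(3**2 + (-3)**2)/3 - 34)*(-93) = 127 + (-sqrt(9 + 9)/3 - 34)*(-93) = 127 + (-sqrt(2) - 34)*(-93) = 127 + (-34 - sqrt(2))*(-93) = 127 + (3162 + 93*sqrt(2)) = 3289 + 93*sqrt(2)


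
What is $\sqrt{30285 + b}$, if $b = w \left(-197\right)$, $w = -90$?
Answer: $3 \sqrt{5335} \approx 219.12$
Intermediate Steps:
$b = 17730$ ($b = \left(-90\right) \left(-197\right) = 17730$)
$\sqrt{30285 + b} = \sqrt{30285 + 17730} = \sqrt{48015} = 3 \sqrt{5335}$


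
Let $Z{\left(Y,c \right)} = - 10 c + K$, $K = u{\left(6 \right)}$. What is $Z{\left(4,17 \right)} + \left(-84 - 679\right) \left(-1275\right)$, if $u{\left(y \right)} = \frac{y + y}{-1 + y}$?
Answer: $\frac{4863287}{5} \approx 9.7266 \cdot 10^{5}$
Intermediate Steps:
$u{\left(y \right)} = \frac{2 y}{-1 + y}$
$K = \frac{12}{5}$ ($K = 2 \cdot 6 \frac{1}{-1 + 6} = 2 \cdot 6 \cdot \frac{1}{5} = \frac{12}{5} \approx 2.4$)
$Z{\left(Y,c \right)} = \frac{12}{5} - 10 c$ ($Z{\left(Y,c \right)} = - 10 c + \frac{12}{5} = \frac{12}{5} - 10 c$)
$Z{\left(4,17 \right)} + \left(-84 - 679\right) \left(-1275\right) = \left(\frac{12}{5} - 170\right) + \left(-84 - 679\right) \left(-1275\right) = - \frac{838}{5} - -972825 = - \frac{838}{5} + 972825 = \frac{4863287}{5}$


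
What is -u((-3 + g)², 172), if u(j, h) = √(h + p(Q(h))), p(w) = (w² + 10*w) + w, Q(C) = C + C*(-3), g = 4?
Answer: -2*√28681 ≈ -338.71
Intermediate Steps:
Q(C) = -2*C (Q(C) = C - 3*C = -2*C)
p(w) = w² + 11*w
u(j, h) = √(h - 2*h*(11 - 2*h)) (u(j, h) = √(h + (-2*h)*(11 - 2*h)) = √(h - 2*h*(11 - 2*h)))
-u((-3 + g)², 172) = -√(172*(-21 + 4*172)) = -√(172*(-21 + 688)) = -√(172*667) = -√114724 = -2*√28681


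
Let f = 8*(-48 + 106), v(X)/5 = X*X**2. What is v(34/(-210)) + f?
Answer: 107422687/231525 ≈ 463.98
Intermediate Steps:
v(X) = 5*X**3 (v(X) = 5*(X*X**2) = 5*X**3)
f = 464 (f = 8*58 = 464)
v(34/(-210)) + f = 5*(34/(-210))**3 + 464 = 5*(34*(-1/210))**3 + 464 = 5*(-17/105)**3 + 464 = 5*(-4913/1157625) + 464 = -4913/231525 + 464 = 107422687/231525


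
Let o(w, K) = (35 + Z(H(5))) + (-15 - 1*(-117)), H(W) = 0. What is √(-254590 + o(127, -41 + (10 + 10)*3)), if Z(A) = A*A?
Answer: I*√254453 ≈ 504.43*I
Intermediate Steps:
Z(A) = A²
o(w, K) = 137 (o(w, K) = (35 + 0²) + (-15 - 1*(-117)) = (35 + 0) + (-15 + 117) = 35 + 102 = 137)
√(-254590 + o(127, -41 + (10 + 10)*3)) = √(-254590 + 137) = √(-254453) = I*√254453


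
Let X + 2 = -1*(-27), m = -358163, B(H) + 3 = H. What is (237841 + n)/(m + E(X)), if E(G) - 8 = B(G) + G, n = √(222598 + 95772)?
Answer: -237841/358108 - √318370/358108 ≈ -0.66574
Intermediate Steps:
B(H) = -3 + H
n = √318370 ≈ 564.24
X = 25 (X = -2 - 1*(-27) = -2 + 27 = 25)
E(G) = 5 + 2*G (E(G) = 8 + ((-3 + G) + G) = 8 + (-3 + 2*G) = 5 + 2*G)
(237841 + n)/(m + E(X)) = (237841 + √318370)/(-358163 + (5 + 2*25)) = (237841 + √318370)/(-358163 + (5 + 50)) = (237841 + √318370)/(-358163 + 55) = (237841 + √318370)/(-358108) = (237841 + √318370)*(-1/358108) = -237841/358108 - √318370/358108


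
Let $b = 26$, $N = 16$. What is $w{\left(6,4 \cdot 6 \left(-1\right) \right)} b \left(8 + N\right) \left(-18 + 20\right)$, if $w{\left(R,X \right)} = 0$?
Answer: $0$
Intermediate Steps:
$w{\left(6,4 \cdot 6 \left(-1\right) \right)} b \left(8 + N\right) \left(-18 + 20\right) = 0 \cdot 26 \left(8 + 16\right) \left(-18 + 20\right) = 0 \cdot 24 \cdot 2 = 0 \cdot 48 = 0$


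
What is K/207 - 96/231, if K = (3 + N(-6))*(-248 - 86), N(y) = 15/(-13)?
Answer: -234448/69069 ≈ -3.3944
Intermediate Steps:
N(y) = -15/13 (N(y) = 15*(-1/13) = -15/13)
K = -8016/13 (K = (3 - 15/13)*(-248 - 86) = (24/13)*(-334) = -8016/13 ≈ -616.62)
K/207 - 96/231 = -8016/13/207 - 96/231 = -8016/13*1/207 - 96*1/231 = -2672/897 - 32/77 = -234448/69069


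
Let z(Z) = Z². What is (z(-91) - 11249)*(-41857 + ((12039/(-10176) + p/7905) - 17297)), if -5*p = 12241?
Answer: 55516341513479/316200 ≈ 1.7557e+8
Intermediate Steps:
p = -12241/5 (p = -⅕*12241 = -12241/5 ≈ -2448.2)
(z(-91) - 11249)*(-41857 + ((12039/(-10176) + p/7905) - 17297)) = ((-91)² - 11249)*(-41857 + ((12039/(-10176) - 12241/5/7905) - 17297)) = (8281 - 11249)*(-41857 + ((12039*(-1/10176) - 12241/5*1/7905) - 17297)) = -2968*(-41857 + ((-4013/3392 - 12241/39525) - 17297)) = -2968*(-41857 + (-200135297/134068800 - 17297)) = -2968*(-41857 - 2319188168897/134068800) = -2968*(-7930905930497/134068800) = 55516341513479/316200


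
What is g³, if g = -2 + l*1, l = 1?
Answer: -1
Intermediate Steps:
g = -1 (g = -2 + 1*1 = -2 + 1 = -1)
g³ = (-1)³ = -1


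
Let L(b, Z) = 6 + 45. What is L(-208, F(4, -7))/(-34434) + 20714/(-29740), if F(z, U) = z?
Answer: -29782609/42669465 ≈ -0.69798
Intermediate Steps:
L(b, Z) = 51
L(-208, F(4, -7))/(-34434) + 20714/(-29740) = 51/(-34434) + 20714/(-29740) = 51*(-1/34434) + 20714*(-1/29740) = -17/11478 - 10357/14870 = -29782609/42669465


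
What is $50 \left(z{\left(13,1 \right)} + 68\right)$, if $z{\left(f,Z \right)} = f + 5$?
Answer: $4300$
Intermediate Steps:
$z{\left(f,Z \right)} = 5 + f$
$50 \left(z{\left(13,1 \right)} + 68\right) = 50 \left(\left(5 + 13\right) + 68\right) = 50 \left(18 + 68\right) = 50 \cdot 86 = 4300$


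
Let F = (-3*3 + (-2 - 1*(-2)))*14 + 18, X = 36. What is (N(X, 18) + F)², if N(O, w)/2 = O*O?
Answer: 6170256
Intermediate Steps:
N(O, w) = 2*O² (N(O, w) = 2*(O*O) = 2*O²)
F = -108 (F = (-9 + (-2 + 2))*14 + 18 = (-9 + 0)*14 + 18 = -9*14 + 18 = -126 + 18 = -108)
(N(X, 18) + F)² = (2*36² - 108)² = (2*1296 - 108)² = (2592 - 108)² = 2484² = 6170256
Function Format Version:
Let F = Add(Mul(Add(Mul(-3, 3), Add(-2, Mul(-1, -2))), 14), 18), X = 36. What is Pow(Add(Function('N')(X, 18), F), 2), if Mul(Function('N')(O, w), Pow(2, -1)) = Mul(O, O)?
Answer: 6170256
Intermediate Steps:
Function('N')(O, w) = Mul(2, Pow(O, 2)) (Function('N')(O, w) = Mul(2, Mul(O, O)) = Mul(2, Pow(O, 2)))
F = -108 (F = Add(Mul(Add(-9, Add(-2, 2)), 14), 18) = Add(Mul(Add(-9, 0), 14), 18) = Add(Mul(-9, 14), 18) = Add(-126, 18) = -108)
Pow(Add(Function('N')(X, 18), F), 2) = Pow(Add(Mul(2, Pow(36, 2)), -108), 2) = Pow(Add(Mul(2, 1296), -108), 2) = Pow(Add(2592, -108), 2) = Pow(2484, 2) = 6170256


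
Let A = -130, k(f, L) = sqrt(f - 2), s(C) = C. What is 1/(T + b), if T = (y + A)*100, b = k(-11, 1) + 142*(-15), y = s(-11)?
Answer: -16230/263412913 - I*sqrt(13)/263412913 ≈ -6.1614e-5 - 1.3688e-8*I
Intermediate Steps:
y = -11
k(f, L) = sqrt(-2 + f)
b = -2130 + I*sqrt(13) (b = sqrt(-2 - 11) + 142*(-15) = sqrt(-13) - 2130 = I*sqrt(13) - 2130 = -2130 + I*sqrt(13) ≈ -2130.0 + 3.6056*I)
T = -14100 (T = (-11 - 130)*100 = -141*100 = -14100)
1/(T + b) = 1/(-14100 + (-2130 + I*sqrt(13))) = 1/(-16230 + I*sqrt(13))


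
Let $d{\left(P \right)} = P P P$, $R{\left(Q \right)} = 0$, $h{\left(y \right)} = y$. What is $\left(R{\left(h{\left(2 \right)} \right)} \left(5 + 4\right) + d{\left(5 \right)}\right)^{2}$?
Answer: $15625$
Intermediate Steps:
$d{\left(P \right)} = P^{3}$ ($d{\left(P \right)} = P^{2} P = P^{3}$)
$\left(R{\left(h{\left(2 \right)} \right)} \left(5 + 4\right) + d{\left(5 \right)}\right)^{2} = \left(0 \left(5 + 4\right) + 5^{3}\right)^{2} = \left(0 \cdot 9 + 125\right)^{2} = \left(0 + 125\right)^{2} = 125^{2} = 15625$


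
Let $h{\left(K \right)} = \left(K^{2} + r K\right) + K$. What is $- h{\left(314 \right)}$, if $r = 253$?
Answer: $-178352$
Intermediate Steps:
$h{\left(K \right)} = K^{2} + 254 K$ ($h{\left(K \right)} = \left(K^{2} + 253 K\right) + K = K^{2} + 254 K$)
$- h{\left(314 \right)} = - 314 \left(254 + 314\right) = - 314 \cdot 568 = \left(-1\right) 178352 = -178352$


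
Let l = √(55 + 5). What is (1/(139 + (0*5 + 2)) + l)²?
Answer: 1192861/19881 + 4*√15/141 ≈ 60.110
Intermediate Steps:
l = 2*√15 (l = √60 = 2*√15 ≈ 7.7460)
(1/(139 + (0*5 + 2)) + l)² = (1/(139 + (0*5 + 2)) + 2*√15)² = (1/(139 + (0 + 2)) + 2*√15)² = (1/(139 + 2) + 2*√15)² = (1/141 + 2*√15)²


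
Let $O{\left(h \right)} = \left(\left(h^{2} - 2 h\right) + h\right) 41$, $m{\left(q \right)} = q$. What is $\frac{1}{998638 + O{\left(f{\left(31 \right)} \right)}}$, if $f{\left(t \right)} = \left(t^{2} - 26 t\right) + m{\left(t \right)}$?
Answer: $\frac{1}{2409448} \approx 4.1503 \cdot 10^{-7}$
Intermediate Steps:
$f{\left(t \right)} = t^{2} - 25 t$ ($f{\left(t \right)} = \left(t^{2} - 26 t\right) + t = t^{2} - 25 t$)
$O{\left(h \right)} = - 41 h + 41 h^{2}$ ($O{\left(h \right)} = \left(h^{2} - h\right) 41 = - 41 h + 41 h^{2}$)
$\frac{1}{998638 + O{\left(f{\left(31 \right)} \right)}} = \frac{1}{998638 + 41 \cdot 31 \left(-25 + 31\right) \left(-1 + 31 \left(-25 + 31\right)\right)} = \frac{1}{998638 + 41 \cdot 31 \cdot 6 \left(-1 + 31 \cdot 6\right)} = \frac{1}{998638 + 41 \cdot 186 \left(-1 + 186\right)} = \frac{1}{998638 + 41 \cdot 186 \cdot 185} = \frac{1}{998638 + 1410810} = \frac{1}{2409448}$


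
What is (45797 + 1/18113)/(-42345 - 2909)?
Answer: -414760531/409842851 ≈ -1.0120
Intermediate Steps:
(45797 + 1/18113)/(-42345 - 2909) = (45797 + 1/18113)/(-45254) = (829521062/18113)*(-1/45254) = -414760531/409842851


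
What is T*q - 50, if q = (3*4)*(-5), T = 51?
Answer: -3110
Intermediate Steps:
q = -60 (q = 12*(-5) = -60)
T*q - 50 = 51*(-60) - 50 = -3060 - 50 = -3110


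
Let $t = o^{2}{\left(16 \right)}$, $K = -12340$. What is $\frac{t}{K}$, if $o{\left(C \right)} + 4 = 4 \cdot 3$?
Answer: $- \frac{16}{3085} \approx -0.0051864$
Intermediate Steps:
$o{\left(C \right)} = 8$ ($o{\left(C \right)} = -4 + 4 \cdot 3 = -4 + 12 = 8$)
$t = 64$ ($t = 8^{2} = 64$)
$\frac{t}{K} = \frac{64}{-12340} = 64 \left(- \frac{1}{12340}\right) = - \frac{16}{3085}$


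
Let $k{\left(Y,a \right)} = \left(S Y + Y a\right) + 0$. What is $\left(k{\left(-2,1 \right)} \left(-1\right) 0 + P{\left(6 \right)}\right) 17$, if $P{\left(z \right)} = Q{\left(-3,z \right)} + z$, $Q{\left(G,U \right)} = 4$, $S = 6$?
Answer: $170$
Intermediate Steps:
$P{\left(z \right)} = 4 + z$
$k{\left(Y,a \right)} = 6 Y + Y a$ ($k{\left(Y,a \right)} = \left(6 Y + Y a\right) + 0 = 6 Y + Y a$)
$\left(k{\left(-2,1 \right)} \left(-1\right) 0 + P{\left(6 \right)}\right) 17 = \left(- 2 \left(6 + 1\right) \left(-1\right) 0 + \left(4 + 6\right)\right) 17 = \left(\left(-2\right) 7 \left(-1\right) 0 + 10\right) 17 = \left(\left(-14\right) \left(-1\right) 0 + 10\right) 17 = \left(14 \cdot 0 + 10\right) 17 = \left(0 + 10\right) 17 = 10 \cdot 17 = 170$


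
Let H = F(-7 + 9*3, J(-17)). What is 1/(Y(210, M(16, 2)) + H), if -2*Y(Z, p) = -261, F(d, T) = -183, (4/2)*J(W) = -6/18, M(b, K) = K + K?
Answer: -2/105 ≈ -0.019048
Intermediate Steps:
M(b, K) = 2*K
J(W) = -1/6 (J(W) = (-6/18)/2 = (-6*1/18)/2 = (1/2)*(-1/3) = -1/6)
Y(Z, p) = 261/2 (Y(Z, p) = -1/2*(-261) = 261/2)
H = -183
1/(Y(210, M(16, 2)) + H) = 1/(261/2 - 183) = 1/(-105/2) = -2/105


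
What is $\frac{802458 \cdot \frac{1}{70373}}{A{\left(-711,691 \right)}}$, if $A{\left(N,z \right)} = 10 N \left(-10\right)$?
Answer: $\frac{44581}{277973350} \approx 0.00016038$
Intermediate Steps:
$A{\left(N,z \right)} = - 100 N$
$\frac{802458 \cdot \frac{1}{70373}}{A{\left(-711,691 \right)}} = \frac{802458 \cdot \frac{1}{70373}}{\left(-100\right) \left(-711\right)} = \frac{802458 \cdot \frac{1}{70373}}{71100} = \frac{802458}{70373} \cdot \frac{1}{71100} = \frac{44581}{277973350}$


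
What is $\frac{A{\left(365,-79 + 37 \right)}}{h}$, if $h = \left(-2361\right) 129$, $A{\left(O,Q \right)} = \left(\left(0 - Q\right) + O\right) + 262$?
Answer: $- \frac{223}{101523} \approx -0.0021965$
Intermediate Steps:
$A{\left(O,Q \right)} = 262 + O - Q$ ($A{\left(O,Q \right)} = \left(- Q + O\right) + 262 = \left(O - Q\right) + 262 = 262 + O - Q$)
$h = -304569$
$\frac{A{\left(365,-79 + 37 \right)}}{h} = \frac{262 + 365 - \left(-79 + 37\right)}{-304569} = \left(262 + 365 - -42\right) \left(- \frac{1}{304569}\right) = \left(262 + 365 + 42\right) \left(- \frac{1}{304569}\right) = 669 \left(- \frac{1}{304569}\right) = - \frac{223}{101523}$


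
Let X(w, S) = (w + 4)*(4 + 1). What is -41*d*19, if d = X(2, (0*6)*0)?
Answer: -23370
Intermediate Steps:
X(w, S) = 20 + 5*w (X(w, S) = (4 + w)*5 = 20 + 5*w)
d = 30 (d = 20 + 5*2 = 20 + 10 = 30)
-41*d*19 = -41*30*19 = -1230*19 = -23370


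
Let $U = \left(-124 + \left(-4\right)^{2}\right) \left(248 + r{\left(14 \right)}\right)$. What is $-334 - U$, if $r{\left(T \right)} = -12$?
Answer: $25154$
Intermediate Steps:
$U = -25488$ ($U = \left(-124 + \left(-4\right)^{2}\right) \left(248 - 12\right) = \left(-124 + 16\right) 236 = \left(-108\right) 236 = -25488$)
$-334 - U = -334 - -25488 = -334 + 25488 = 25154$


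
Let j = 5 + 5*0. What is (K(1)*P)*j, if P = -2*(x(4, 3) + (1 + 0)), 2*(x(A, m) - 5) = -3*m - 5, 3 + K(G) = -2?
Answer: -50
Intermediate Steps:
K(G) = -5 (K(G) = -3 - 2 = -5)
x(A, m) = 5/2 - 3*m/2 (x(A, m) = 5 + (-3*m - 5)/2 = 5 + (-5 - 3*m)/2 = 5 + (-5/2 - 3*m/2) = 5/2 - 3*m/2)
j = 5 (j = 5 + 0 = 5)
P = 2 (P = -2*((5/2 - 3/2*3) + (1 + 0)) = -2*((5/2 - 9/2) + 1) = -2*(-2 + 1) = -2*(-1) = 2)
(K(1)*P)*j = -5*2*5 = -10*5 = -50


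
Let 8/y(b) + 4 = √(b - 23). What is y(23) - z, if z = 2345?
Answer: -2347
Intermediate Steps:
y(b) = 8/(-4 + √(-23 + b)) (y(b) = 8/(-4 + √(b - 23)) = 8/(-4 + √(-23 + b)))
y(23) - z = 8/(-4 + √(-23 + 23)) - 1*2345 = 8/(-4 + √0) - 2345 = 8/(-4 + 0) - 2345 = 8/(-4) - 2345 = 8*(-¼) - 2345 = -2 - 2345 = -2347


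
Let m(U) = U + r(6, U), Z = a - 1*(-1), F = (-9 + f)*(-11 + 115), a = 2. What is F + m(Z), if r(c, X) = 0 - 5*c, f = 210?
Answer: 20877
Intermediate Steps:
r(c, X) = -5*c (r(c, X) = 0 - 5*c = -5*c)
F = 20904 (F = (-9 + 210)*(-11 + 115) = 201*104 = 20904)
Z = 3 (Z = 2 - 1*(-1) = 2 + 1 = 3)
m(U) = -30 + U (m(U) = U - 5*6 = U - 30 = -30 + U)
F + m(Z) = 20904 + (-30 + 3) = 20904 - 27 = 20877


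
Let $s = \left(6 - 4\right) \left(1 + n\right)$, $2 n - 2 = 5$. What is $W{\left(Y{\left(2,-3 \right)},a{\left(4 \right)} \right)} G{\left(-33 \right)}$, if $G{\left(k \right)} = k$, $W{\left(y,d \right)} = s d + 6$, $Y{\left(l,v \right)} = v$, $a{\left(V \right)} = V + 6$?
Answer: $-3168$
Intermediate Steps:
$n = \frac{7}{2}$ ($n = 1 + \frac{1}{2} \cdot 5 = 1 + \frac{5}{2} = \frac{7}{2} \approx 3.5$)
$s = 9$ ($s = \left(6 - 4\right) \left(1 + \frac{7}{2}\right) = 2 \cdot \frac{9}{2} = 9$)
$a{\left(V \right)} = 6 + V$
$W{\left(y,d \right)} = 6 + 9 d$ ($W{\left(y,d \right)} = 9 d + 6 = 6 + 9 d$)
$W{\left(Y{\left(2,-3 \right)},a{\left(4 \right)} \right)} G{\left(-33 \right)} = \left(6 + 9 \left(6 + 4\right)\right) \left(-33\right) = \left(6 + 9 \cdot 10\right) \left(-33\right) = \left(6 + 90\right) \left(-33\right) = 96 \left(-33\right) = -3168$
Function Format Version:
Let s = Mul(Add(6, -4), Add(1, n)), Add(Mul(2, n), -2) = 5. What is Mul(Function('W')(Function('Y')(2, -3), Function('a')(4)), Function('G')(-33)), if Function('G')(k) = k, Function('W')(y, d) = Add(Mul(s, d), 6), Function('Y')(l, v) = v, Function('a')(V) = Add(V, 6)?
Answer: -3168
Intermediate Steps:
n = Rational(7, 2) (n = Add(1, Mul(Rational(1, 2), 5)) = Add(1, Rational(5, 2)) = Rational(7, 2) ≈ 3.5000)
s = 9 (s = Mul(Add(6, -4), Add(1, Rational(7, 2))) = Mul(2, Rational(9, 2)) = 9)
Function('a')(V) = Add(6, V)
Function('W')(y, d) = Add(6, Mul(9, d)) (Function('W')(y, d) = Add(Mul(9, d), 6) = Add(6, Mul(9, d)))
Mul(Function('W')(Function('Y')(2, -3), Function('a')(4)), Function('G')(-33)) = Mul(Add(6, Mul(9, Add(6, 4))), -33) = Mul(Add(6, Mul(9, 10)), -33) = Mul(Add(6, 90), -33) = Mul(96, -33) = -3168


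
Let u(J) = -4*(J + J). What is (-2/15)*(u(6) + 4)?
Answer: 88/15 ≈ 5.8667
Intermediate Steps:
u(J) = -8*J
(-2/15)*(u(6) + 4) = (-2/15)*(-8*6 + 4) = (-2*1/15)*(-48 + 4) = -2/15*(-44) = 88/15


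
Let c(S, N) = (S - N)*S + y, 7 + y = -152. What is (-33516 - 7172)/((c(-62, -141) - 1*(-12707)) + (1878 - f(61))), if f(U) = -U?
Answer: -40688/9589 ≈ -4.2432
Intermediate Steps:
y = -159 (y = -7 - 152 = -159)
c(S, N) = -159 + S*(S - N) (c(S, N) = (S - N)*S - 159 = S*(S - N) - 159 = -159 + S*(S - N))
(-33516 - 7172)/((c(-62, -141) - 1*(-12707)) + (1878 - f(61))) = (-33516 - 7172)/(((-159 + (-62)² - 1*(-141)*(-62)) - 1*(-12707)) + (1878 - (-1)*61)) = -40688/(((-159 + 3844 - 8742) + 12707) + (1878 - 1*(-61))) = -40688/((-5057 + 12707) + (1878 + 61)) = -40688/(7650 + 1939) = -40688/9589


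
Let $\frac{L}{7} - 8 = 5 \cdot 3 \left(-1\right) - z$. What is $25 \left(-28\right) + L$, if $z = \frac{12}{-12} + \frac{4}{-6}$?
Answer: $- \frac{2212}{3} \approx -737.33$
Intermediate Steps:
$z = - \frac{5}{3}$ ($z = 12 \left(- \frac{1}{12}\right) + 4 \left(- \frac{1}{6}\right) = -1 - \frac{2}{3} = - \frac{5}{3} \approx -1.6667$)
$L = - \frac{112}{3}$ ($L = 56 + 7 \left(5 \cdot 3 \left(-1\right) - - \frac{5}{3}\right) = 56 + 7 \left(15 \left(-1\right) + \frac{5}{3}\right) = 56 + 7 \left(-15 + \frac{5}{3}\right) = 56 + 7 \left(- \frac{40}{3}\right) = 56 - \frac{280}{3} = - \frac{112}{3} \approx -37.333$)
$25 \left(-28\right) + L = 25 \left(-28\right) - \frac{112}{3} = -700 - \frac{112}{3} = - \frac{2212}{3}$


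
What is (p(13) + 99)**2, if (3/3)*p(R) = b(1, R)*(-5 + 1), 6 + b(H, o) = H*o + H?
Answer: 4489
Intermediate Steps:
b(H, o) = -6 + H + H*o (b(H, o) = -6 + (H*o + H) = -6 + (H + H*o) = -6 + H + H*o)
p(R) = 20 - 4*R (p(R) = (-6 + 1 + 1*R)*(-5 + 1) = (-6 + 1 + R)*(-4) = (-5 + R)*(-4) = 20 - 4*R)
(p(13) + 99)**2 = ((20 - 4*13) + 99)**2 = ((20 - 52) + 99)**2 = (-32 + 99)**2 = 67**2 = 4489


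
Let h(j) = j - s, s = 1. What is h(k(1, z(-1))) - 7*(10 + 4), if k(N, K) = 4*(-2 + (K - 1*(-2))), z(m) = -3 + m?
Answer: -115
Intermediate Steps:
k(N, K) = 4*K (k(N, K) = 4*(-2 + (K + 2)) = 4*(-2 + (2 + K)) = 4*K)
h(j) = -1 + j (h(j) = j - 1*1 = j - 1 = -1 + j)
h(k(1, z(-1))) - 7*(10 + 4) = (-1 + 4*(-3 - 1)) - 7*(10 + 4) = (-1 + 4*(-4)) - 7*14 = (-1 - 16) - 1*98 = -17 - 98 = -115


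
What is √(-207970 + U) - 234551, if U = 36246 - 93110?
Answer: -234551 + 3*I*√29426 ≈ -2.3455e+5 + 514.62*I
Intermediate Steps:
U = -56864
√(-207970 + U) - 234551 = √(-207970 - 56864) - 234551 = √(-264834) - 234551 = 3*I*√29426 - 234551 = -234551 + 3*I*√29426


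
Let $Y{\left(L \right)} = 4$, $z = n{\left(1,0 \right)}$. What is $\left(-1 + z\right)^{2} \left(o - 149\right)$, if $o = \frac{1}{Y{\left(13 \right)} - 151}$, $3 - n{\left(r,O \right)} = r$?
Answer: $- \frac{21904}{147} \approx -149.01$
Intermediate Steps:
$n{\left(r,O \right)} = 3 - r$
$z = 2$ ($z = 3 - 1 = 2$)
$o = - \frac{1}{147}$ ($o = \frac{1}{4 - 151} = \frac{1}{-147} = - \frac{1}{147} \approx -0.0068027$)
$\left(-1 + z\right)^{2} \left(o - 149\right) = \left(-1 + 2\right)^{2} \left(- \frac{1}{147} - 149\right) = 1^{2} \left(- \frac{21904}{147}\right) = 1 \left(- \frac{21904}{147}\right) = - \frac{21904}{147}$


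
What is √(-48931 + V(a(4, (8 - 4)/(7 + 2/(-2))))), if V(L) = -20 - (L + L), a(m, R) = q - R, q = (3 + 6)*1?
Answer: I*√440709/3 ≈ 221.29*I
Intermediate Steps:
q = 9 (q = 9*1 = 9)
a(m, R) = 9 - R
V(L) = -20 - 2*L
√(-48931 + V(a(4, (8 - 4)/(7 + 2/(-2))))) = √(-48931 + (-20 - 2*(9 - (8 - 4)/(7 + 2/(-2))))) = √(-48931 + (-20 - 2*(9 - 4/(7 + 2*(-½))))) = √(-48931 + (-20 - 2*(9 - 4/(7 - 1)))) = √(-48931 + (-20 - 2*(9 - 4/6))) = √(-48931 + (-20 - 2*(9 - 1*⅔))) = √(-48931 + (-20 - 2*(9 - ⅔))) = √(-48931 + (-20 - 2*25/3)) = √(-48931 + (-20 - 50/3)) = √(-48931 - 110/3) = √(-146903/3) = I*√440709/3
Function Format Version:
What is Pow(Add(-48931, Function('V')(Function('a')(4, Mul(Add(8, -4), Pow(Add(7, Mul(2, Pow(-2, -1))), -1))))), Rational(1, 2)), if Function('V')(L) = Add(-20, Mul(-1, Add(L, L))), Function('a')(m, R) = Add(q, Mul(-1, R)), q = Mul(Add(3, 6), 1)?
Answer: Mul(Rational(1, 3), I, Pow(440709, Rational(1, 2))) ≈ Mul(221.29, I)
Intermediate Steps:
q = 9 (q = Mul(9, 1) = 9)
Function('a')(m, R) = Add(9, Mul(-1, R))
Function('V')(L) = Add(-20, Mul(-2, L)) (Function('V')(L) = Add(-20, Mul(-1, Mul(2, L))) = Add(-20, Mul(-2, L)))
Pow(Add(-48931, Function('V')(Function('a')(4, Mul(Add(8, -4), Pow(Add(7, Mul(2, Pow(-2, -1))), -1))))), Rational(1, 2)) = Pow(Add(-48931, Add(-20, Mul(-2, Add(9, Mul(-1, Mul(Add(8, -4), Pow(Add(7, Mul(2, Pow(-2, -1))), -1))))))), Rational(1, 2)) = Pow(Add(-48931, Add(-20, Mul(-2, Add(9, Mul(-1, Mul(4, Pow(Add(7, Mul(2, Rational(-1, 2))), -1))))))), Rational(1, 2)) = Pow(Add(-48931, Add(-20, Mul(-2, Add(9, Mul(-1, Mul(4, Pow(Add(7, -1), -1))))))), Rational(1, 2)) = Pow(Add(-48931, Add(-20, Mul(-2, Add(9, Mul(-1, Mul(4, Pow(6, -1))))))), Rational(1, 2)) = Pow(Add(-48931, Add(-20, Mul(-2, Add(9, Mul(-1, Mul(4, Rational(1, 6))))))), Rational(1, 2)) = Pow(Add(-48931, Add(-20, Mul(-2, Add(9, Mul(-1, Rational(2, 3)))))), Rational(1, 2)) = Pow(Add(-48931, Add(-20, Mul(-2, Add(9, Rational(-2, 3))))), Rational(1, 2)) = Pow(Add(-48931, Add(-20, Mul(-2, Rational(25, 3)))), Rational(1, 2)) = Pow(Add(-48931, Add(-20, Rational(-50, 3))), Rational(1, 2)) = Pow(Add(-48931, Rational(-110, 3)), Rational(1, 2)) = Pow(Rational(-146903, 3), Rational(1, 2)) = Mul(Rational(1, 3), I, Pow(440709, Rational(1, 2)))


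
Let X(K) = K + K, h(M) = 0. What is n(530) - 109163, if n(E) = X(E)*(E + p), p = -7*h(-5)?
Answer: 452637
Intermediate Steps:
p = 0 (p = -7*0 = 0)
X(K) = 2*K
n(E) = 2*E² (n(E) = (2*E)*(E + 0) = (2*E)*E = 2*E²)
n(530) - 109163 = 2*530² - 109163 = 2*280900 - 109163 = 561800 - 109163 = 452637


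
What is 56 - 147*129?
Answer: -18907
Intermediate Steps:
56 - 147*129 = 56 - 18963 = -18907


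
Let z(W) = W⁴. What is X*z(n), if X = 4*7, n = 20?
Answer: 4480000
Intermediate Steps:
X = 28
X*z(n) = 28*20⁴ = 28*160000 = 4480000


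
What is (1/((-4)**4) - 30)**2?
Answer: 58967041/65536 ≈ 899.77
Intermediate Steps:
(1/((-4)**4) - 30)**2 = (1/256 - 30)**2 = (-7679/256)**2 = 58967041/65536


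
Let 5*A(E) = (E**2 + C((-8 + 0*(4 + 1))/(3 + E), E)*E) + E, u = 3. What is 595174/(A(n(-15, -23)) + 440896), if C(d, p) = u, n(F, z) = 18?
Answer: 1487935/1102438 ≈ 1.3497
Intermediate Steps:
C(d, p) = 3
A(E) = E**2/5 + 4*E/5 (A(E) = ((E**2 + 3*E) + E)/5 = (E**2 + 4*E)/5 = E**2/5 + 4*E/5)
595174/(A(n(-15, -23)) + 440896) = 595174/((1/5)*18*(4 + 18) + 440896) = 595174/((1/5)*18*22 + 440896) = 595174/(396/5 + 440896) = 595174/(2204876/5) = 595174*(5/2204876) = 1487935/1102438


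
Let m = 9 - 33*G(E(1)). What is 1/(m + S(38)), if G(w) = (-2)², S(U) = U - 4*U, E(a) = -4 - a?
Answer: -1/237 ≈ -0.0042194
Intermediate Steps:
S(U) = -3*U
G(w) = 4
m = -123 (m = 9 - 33*4 = 9 - 132 = -123)
1/(m + S(38)) = 1/(-123 - 3*38) = 1/(-123 - 114) = 1/(-237) = -1/237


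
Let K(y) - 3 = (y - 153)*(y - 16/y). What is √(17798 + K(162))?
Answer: √173323/3 ≈ 138.77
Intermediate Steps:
K(y) = 3 + (-153 + y)*(y - 16/y) (K(y) = 3 + (y - 153)*(y - 16/y) = 3 + (-153 + y)*(y - 16/y))
√(17798 + K(162)) = √(17798 + (-13 + 162² - 153*162 + 2448/162)) = √(17798 + (-13 + 26244 - 24786 + 2448*(1/162))) = √(17798 + (-13 + 26244 - 24786 + 136/9)) = √(17798 + 13141/9) = √(173323/9) = √173323/3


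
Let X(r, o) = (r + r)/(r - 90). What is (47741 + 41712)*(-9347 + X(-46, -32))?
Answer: -28425927075/34 ≈ -8.3606e+8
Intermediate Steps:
X(r, o) = 2*r/(-90 + r) (X(r, o) = (2*r)/(-90 + r) = 2*r/(-90 + r))
(47741 + 41712)*(-9347 + X(-46, -32)) = (47741 + 41712)*(-9347 + 2*(-46)/(-90 - 46)) = 89453*(-9347 + 2*(-46)/(-136)) = 89453*(-9347 + 2*(-46)*(-1/136)) = 89453*(-9347 + 23/34) = 89453*(-317775/34) = -28425927075/34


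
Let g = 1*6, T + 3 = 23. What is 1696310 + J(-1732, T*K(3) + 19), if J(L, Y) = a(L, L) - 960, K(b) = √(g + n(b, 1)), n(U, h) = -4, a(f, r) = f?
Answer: 1693618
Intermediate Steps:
T = 20 (T = -3 + 23 = 20)
g = 6
K(b) = √2 (K(b) = √(6 - 4) = √2)
J(L, Y) = -960 + L (J(L, Y) = L - 960 = -960 + L)
1696310 + J(-1732, T*K(3) + 19) = 1696310 + (-960 - 1732) = 1696310 - 2692 = 1693618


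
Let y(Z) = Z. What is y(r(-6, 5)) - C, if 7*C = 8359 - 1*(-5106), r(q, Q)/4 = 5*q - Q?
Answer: -14445/7 ≈ -2063.6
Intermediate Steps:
r(q, Q) = -4*Q + 20*q (r(q, Q) = 4*(5*q - Q) = 4*(-Q + 5*q) = -4*Q + 20*q)
C = 13465/7 (C = (8359 - 1*(-5106))/7 = (8359 + 5106)/7 = (⅐)*13465 = 13465/7 ≈ 1923.6)
y(r(-6, 5)) - C = (-4*5 + 20*(-6)) - 1*13465/7 = (-20 - 120) - 13465/7 = -140 - 13465/7 = -14445/7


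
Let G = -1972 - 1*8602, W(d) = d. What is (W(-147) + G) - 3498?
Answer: -14219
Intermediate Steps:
G = -10574 (G = -1972 - 8602 = -10574)
(W(-147) + G) - 3498 = (-147 - 10574) - 3498 = -10721 - 3498 = -14219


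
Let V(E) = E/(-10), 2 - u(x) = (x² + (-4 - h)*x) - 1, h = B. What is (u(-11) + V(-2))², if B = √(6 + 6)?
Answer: 690781/25 + 35596*√3/5 ≈ 39962.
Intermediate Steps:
B = 2*√3 (B = √12 = 2*√3 ≈ 3.4641)
h = 2*√3 ≈ 3.4641
u(x) = 3 - x² - x*(-4 - 2*√3) (u(x) = 2 - ((x² + (-4 - 2*√3)*x) - 1) = 2 - ((x² + x*(-4 - 2*√3)) - 1) = 2 - (-1 + x² + x*(-4 - 2*√3)) = 2 + (1 - x² - x*(-4 - 2*√3)) = 3 - x² - x*(-4 - 2*√3))
V(E) = -E/10 (V(E) = E*(-⅒) = -E/10)
(u(-11) + V(-2))² = ((3 - 1*(-11)² + 4*(-11) + 2*(-11)*√3) - ⅒*(-2))² = ((3 - 1*121 - 44 - 22*√3) + ⅕)² = ((3 - 121 - 44 - 22*√3) + ⅕)² = ((-162 - 22*√3) + ⅕)² = (-809/5 - 22*√3)²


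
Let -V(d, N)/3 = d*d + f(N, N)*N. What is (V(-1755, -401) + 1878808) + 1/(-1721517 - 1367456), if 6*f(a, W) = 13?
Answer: -45461407201335/6177946 ≈ -7.3587e+6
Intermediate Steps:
f(a, W) = 13/6 (f(a, W) = (1/6)*13 = 13/6)
V(d, N) = -3*d**2 - 13*N/2 (V(d, N) = -3*(d*d + 13*N/6) = -3*(d**2 + 13*N/6) = -3*d**2 - 13*N/2)
(V(-1755, -401) + 1878808) + 1/(-1721517 - 1367456) = ((-3*(-1755)**2 - 13/2*(-401)) + 1878808) + 1/(-1721517 - 1367456) = ((-3*3080025 + 5213/2) + 1878808) + 1/(-3088973) = ((-9240075 + 5213/2) + 1878808) - 1/3088973 = (-18474937/2 + 1878808) - 1/3088973 = -14717321/2 - 1/3088973 = -45461407201335/6177946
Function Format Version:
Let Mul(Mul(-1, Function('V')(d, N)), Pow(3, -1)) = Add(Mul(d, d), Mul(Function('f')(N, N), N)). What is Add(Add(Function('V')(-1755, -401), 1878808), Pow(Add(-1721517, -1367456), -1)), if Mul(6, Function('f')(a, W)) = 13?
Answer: Rational(-45461407201335, 6177946) ≈ -7.3587e+6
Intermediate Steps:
Function('f')(a, W) = Rational(13, 6) (Function('f')(a, W) = Mul(Rational(1, 6), 13) = Rational(13, 6))
Function('V')(d, N) = Add(Mul(-3, Pow(d, 2)), Mul(Rational(-13, 2), N)) (Function('V')(d, N) = Mul(-3, Add(Mul(d, d), Mul(Rational(13, 6), N))) = Mul(-3, Add(Pow(d, 2), Mul(Rational(13, 6), N))) = Add(Mul(-3, Pow(d, 2)), Mul(Rational(-13, 2), N)))
Add(Add(Function('V')(-1755, -401), 1878808), Pow(Add(-1721517, -1367456), -1)) = Add(Add(Add(Mul(-3, Pow(-1755, 2)), Mul(Rational(-13, 2), -401)), 1878808), Pow(Add(-1721517, -1367456), -1)) = Add(Add(Add(Mul(-3, 3080025), Rational(5213, 2)), 1878808), Pow(-3088973, -1)) = Add(Add(Add(-9240075, Rational(5213, 2)), 1878808), Rational(-1, 3088973)) = Add(Add(Rational(-18474937, 2), 1878808), Rational(-1, 3088973)) = Add(Rational(-14717321, 2), Rational(-1, 3088973)) = Rational(-45461407201335, 6177946)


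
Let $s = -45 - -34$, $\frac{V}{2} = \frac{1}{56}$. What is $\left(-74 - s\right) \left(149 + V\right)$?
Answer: $- \frac{37557}{4} \approx -9389.3$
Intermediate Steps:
$V = \frac{1}{28}$ ($V = \frac{2}{56} = 2 \cdot \frac{1}{56} = \frac{1}{28} \approx 0.035714$)
$s = -11$ ($s = -45 + 34 = -11$)
$\left(-74 - s\right) \left(149 + V\right) = \left(-74 - -11\right) \left(149 + \frac{1}{28}\right) = \left(-74 + 11\right) \frac{4173}{28} = \left(-63\right) \frac{4173}{28} = - \frac{37557}{4}$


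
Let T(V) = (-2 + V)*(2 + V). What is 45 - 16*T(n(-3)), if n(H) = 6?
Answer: -467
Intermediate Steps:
45 - 16*T(n(-3)) = 45 - 16*(-4 + 6²) = 45 - 16*(-4 + 36) = 45 - 16*32 = 45 - 512 = -467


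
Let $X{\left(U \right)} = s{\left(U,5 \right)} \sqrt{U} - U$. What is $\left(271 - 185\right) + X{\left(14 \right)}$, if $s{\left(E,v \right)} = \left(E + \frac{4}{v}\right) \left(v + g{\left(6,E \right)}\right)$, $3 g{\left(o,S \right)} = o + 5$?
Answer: $72 + \frac{1924 \sqrt{14}}{15} \approx 551.93$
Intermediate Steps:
$g{\left(o,S \right)} = \frac{5}{3} + \frac{o}{3}$ ($g{\left(o,S \right)} = \frac{o + 5}{3} = \frac{5 + o}{3} = \frac{5}{3} + \frac{o}{3}$)
$s{\left(E,v \right)} = \left(\frac{11}{3} + v\right) \left(E + \frac{4}{v}\right)$ ($s{\left(E,v \right)} = \left(E + \frac{4}{v}\right) \left(v + \left(\frac{5}{3} + \frac{1}{3} \cdot 6\right)\right) = \left(E + \frac{4}{v}\right) \left(v + \left(\frac{5}{3} + 2\right)\right) = \left(E + \frac{4}{v}\right) \left(v + \frac{11}{3}\right) = \left(E + \frac{4}{v}\right) \left(\frac{11}{3} + v\right) = \left(\frac{11}{3} + v\right) \left(E + \frac{4}{v}\right)$)
$X{\left(U \right)} = - U + \sqrt{U} \left(\frac{104}{15} + \frac{26 U}{3}\right)$ ($X{\left(U \right)} = \left(4 + \frac{11 U}{3} + \frac{44}{3 \cdot 5} + U 5\right) \sqrt{U} - U = \left(4 + \frac{11 U}{3} + \frac{44}{3} \cdot \frac{1}{5} + 5 U\right) \sqrt{U} - U = \left(4 + \frac{11 U}{3} + \frac{44}{15} + 5 U\right) \sqrt{U} - U = \left(\frac{104}{15} + \frac{26 U}{3}\right) \sqrt{U} - U = \sqrt{U} \left(\frac{104}{15} + \frac{26 U}{3}\right) - U = - U + \sqrt{U} \left(\frac{104}{15} + \frac{26 U}{3}\right)$)
$\left(271 - 185\right) + X{\left(14 \right)} = \left(271 - 185\right) - \left(14 - \frac{26 \sqrt{14} \left(4 + 5 \cdot 14\right)}{15}\right) = 86 - \left(14 - \frac{26 \sqrt{14} \left(4 + 70\right)}{15}\right) = 86 - \left(14 - \frac{26}{15} \sqrt{14} \cdot 74\right) = 86 - \left(14 - \frac{1924 \sqrt{14}}{15}\right) = 72 + \frac{1924 \sqrt{14}}{15}$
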